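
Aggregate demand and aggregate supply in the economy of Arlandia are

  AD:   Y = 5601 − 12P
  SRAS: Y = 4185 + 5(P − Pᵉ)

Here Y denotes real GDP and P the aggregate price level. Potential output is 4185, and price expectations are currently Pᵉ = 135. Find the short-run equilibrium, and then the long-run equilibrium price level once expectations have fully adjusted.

Short run: with Pᵉ = 135, SRAS is Y = 3510 + 5P. Setting AD = SRAS gives 2091 = 17P, so P = 123 and Y = 5601 − 12·123 = 4125.
Output 4125 is below potential 4185, so over time expected prices fall and SRAS shifts right until Y returns to 4185.
Long run: Y = 4185 on the AD curve gives 4185 = 5601 − 12P, so P = 118.

Short run: P = 123, Y = 4125. Long run: P = 118.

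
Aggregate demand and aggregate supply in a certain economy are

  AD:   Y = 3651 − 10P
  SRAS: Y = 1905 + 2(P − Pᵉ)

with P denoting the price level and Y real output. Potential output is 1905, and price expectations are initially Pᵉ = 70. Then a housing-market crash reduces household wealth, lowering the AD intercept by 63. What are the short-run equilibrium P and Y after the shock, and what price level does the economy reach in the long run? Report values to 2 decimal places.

Short run: P = 151.92, Y = 2068.83. Long run: P = 168.30.

AD shifts left: new AD is Y = 3588 − 10P. With Pᵉ = 70, SRAS is Y = 1765 + 2P.
Short run: 3588 − 10P = 1765 + 2P gives 1823 = 12P, so P = 151.92 and Y = 3588 − 10P = 2068.83.
Y = 2068.83 is above potential 1905; expectations adjust and SRAS shifts left until Y = 1905.
Long run: on the new AD curve, 1905 = 3588 − 10P gives P = 168.30.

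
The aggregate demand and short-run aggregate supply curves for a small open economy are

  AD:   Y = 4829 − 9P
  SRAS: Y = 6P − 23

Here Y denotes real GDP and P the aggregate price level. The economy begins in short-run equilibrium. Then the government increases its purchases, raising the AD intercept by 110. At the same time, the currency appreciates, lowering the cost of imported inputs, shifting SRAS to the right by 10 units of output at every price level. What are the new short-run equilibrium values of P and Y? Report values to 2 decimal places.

P = 330.13, Y = 1967.80

After both shocks: AD is Y = 4939 − 9P and SRAS is Y = 6P − 13.
Setting them equal: 4952 = 15P, so P = 330.13.
Substituting into AD, Y = 1967.80.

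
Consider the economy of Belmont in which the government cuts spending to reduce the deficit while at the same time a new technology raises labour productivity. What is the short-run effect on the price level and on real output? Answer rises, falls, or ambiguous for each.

The first event is a negative demand shock: AD shifts left, which by itself pushes P down and Y down.
The second is a favourable supply shock: SRAS shifts right, which by itself pushes P down and Y up.
Both shocks push P down, so P falls. The two shocks push Y in opposite directions, so the effect on Y is ambiguous.

Price level: falls; output: ambiguous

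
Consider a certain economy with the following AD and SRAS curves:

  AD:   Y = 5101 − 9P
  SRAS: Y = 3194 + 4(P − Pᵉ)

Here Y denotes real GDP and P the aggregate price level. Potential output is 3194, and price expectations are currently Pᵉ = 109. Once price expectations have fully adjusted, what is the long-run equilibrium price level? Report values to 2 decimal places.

Long-run P = 211.89

Short run: with Pᵉ = 109, SRAS is Y = 2758 + 4P. Setting AD = SRAS gives 2343 = 13P, so P = 180.23 and Y = 5101 − 9P = 3478.92.
Output 3478.92 is above potential 3194, so over time expected prices rise and SRAS shifts left until Y returns to 3194.
Long run: Y = 3194 on the AD curve gives 3194 = 5101 − 9P, so P = 211.89.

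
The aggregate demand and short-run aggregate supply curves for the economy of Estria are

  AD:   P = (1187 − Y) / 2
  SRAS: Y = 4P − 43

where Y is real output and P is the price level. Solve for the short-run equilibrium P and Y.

P = 205, Y = 777

Rearrange AD to Y = 1187 − 2P.
Set AD = SRAS: 1187 − 2P = 4P − 43, so 1230 = 6P and P = 205.
Then Y = 1187 − 2·205 = 777.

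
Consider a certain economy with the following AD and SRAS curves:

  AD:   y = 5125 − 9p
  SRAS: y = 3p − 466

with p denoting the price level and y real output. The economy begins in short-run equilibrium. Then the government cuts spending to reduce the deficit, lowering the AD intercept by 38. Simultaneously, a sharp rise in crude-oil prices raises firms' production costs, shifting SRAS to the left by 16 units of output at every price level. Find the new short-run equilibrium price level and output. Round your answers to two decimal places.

p = 464.08, y = 910.25

After both shocks: AD is y = 5087 − 9p and SRAS is y = 3p − 482.
Setting them equal: 5569 = 12p, so p = 464.08.
Substituting into AD, y = 910.25.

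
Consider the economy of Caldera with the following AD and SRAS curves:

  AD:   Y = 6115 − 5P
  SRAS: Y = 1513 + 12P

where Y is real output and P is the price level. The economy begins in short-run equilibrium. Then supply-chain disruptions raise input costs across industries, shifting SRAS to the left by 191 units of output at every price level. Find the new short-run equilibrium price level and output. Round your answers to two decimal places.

This is a negative supply shock: SRAS shifts left.
New SRAS: Y = 1322 + 12P.
Set AD = SRAS: 6115 − 5P = 1322 + 12P, so 4793 = 17P and P = 281.94.
Substituting into AD, Y = 4705.29.

P = 281.94, Y = 4705.29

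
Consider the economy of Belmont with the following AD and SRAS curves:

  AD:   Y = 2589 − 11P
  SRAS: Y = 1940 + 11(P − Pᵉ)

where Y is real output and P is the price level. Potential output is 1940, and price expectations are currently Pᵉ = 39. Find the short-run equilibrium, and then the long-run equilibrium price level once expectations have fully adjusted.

Short run: with Pᵉ = 39, SRAS is Y = 1511 + 11P. Setting AD = SRAS gives 1078 = 22P, so P = 49 and Y = 2589 − 11·49 = 2050.
Output 2050 is above potential 1940, so over time expected prices rise and SRAS shifts left until Y returns to 1940.
Long run: Y = 1940 on the AD curve gives 1940 = 2589 − 11P, so P = 59.

Short run: P = 49, Y = 2050. Long run: P = 59.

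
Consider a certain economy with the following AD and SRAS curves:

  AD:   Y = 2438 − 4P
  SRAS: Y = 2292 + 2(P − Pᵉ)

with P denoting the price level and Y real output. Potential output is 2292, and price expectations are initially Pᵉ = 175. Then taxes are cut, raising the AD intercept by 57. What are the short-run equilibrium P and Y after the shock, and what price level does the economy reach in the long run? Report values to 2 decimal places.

Short run: P = 92.17, Y = 2126.33. Long run: P = 50.75.

AD shifts right: new AD is Y = 2495 − 4P. With Pᵉ = 175, SRAS is Y = 1942 + 2P.
Short run: 2495 − 4P = 1942 + 2P gives 553 = 6P, so P = 92.17 and Y = 2495 − 4P = 2126.33.
Y = 2126.33 is below potential 2292; expectations adjust and SRAS shifts right until Y = 2292.
Long run: on the new AD curve, 2292 = 2495 − 4P gives P = 50.75.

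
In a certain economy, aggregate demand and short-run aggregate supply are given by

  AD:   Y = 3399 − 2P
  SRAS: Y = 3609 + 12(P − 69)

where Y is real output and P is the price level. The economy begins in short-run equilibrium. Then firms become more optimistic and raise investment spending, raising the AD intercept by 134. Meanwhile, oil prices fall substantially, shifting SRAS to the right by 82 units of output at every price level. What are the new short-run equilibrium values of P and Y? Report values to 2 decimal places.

After both shocks: AD is Y = 3533 − 2P and SRAS is Y = 2863 + 12P.
Setting them equal: 670 = 14P, so P = 47.86.
Substituting into AD, Y = 3437.29.

P = 47.86, Y = 3437.29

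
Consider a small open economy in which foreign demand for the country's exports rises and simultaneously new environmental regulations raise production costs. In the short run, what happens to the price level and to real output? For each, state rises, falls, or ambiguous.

Price level: rises; output: ambiguous

The first event is a positive demand shock: AD shifts right, which by itself pushes P up and Y up.
The second is an adverse supply shock: SRAS shifts left, which by itself pushes P up and Y down.
Both shocks push P up, so P rises. The two shocks push Y in opposite directions, so the effect on Y is ambiguous.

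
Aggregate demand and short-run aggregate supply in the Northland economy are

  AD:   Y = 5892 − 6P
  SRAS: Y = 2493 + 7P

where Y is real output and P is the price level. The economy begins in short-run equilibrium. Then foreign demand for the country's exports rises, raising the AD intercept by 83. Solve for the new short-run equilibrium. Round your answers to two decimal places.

This is a positive demand shock: AD shifts right.
New AD: Y = 5975 − 6P.
Set AD = SRAS: 5975 − 6P = 2493 + 7P, so 3482 = 13P and P = 267.85.
Substituting into AD, Y = 4367.92.

P = 267.85, Y = 4367.92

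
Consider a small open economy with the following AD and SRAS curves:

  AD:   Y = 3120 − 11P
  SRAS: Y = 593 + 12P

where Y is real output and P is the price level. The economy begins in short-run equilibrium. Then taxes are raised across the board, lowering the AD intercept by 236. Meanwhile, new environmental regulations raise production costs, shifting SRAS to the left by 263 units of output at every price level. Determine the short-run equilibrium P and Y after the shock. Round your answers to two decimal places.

P = 111.04, Y = 1662.52

After both shocks: AD is Y = 2884 − 11P and SRAS is Y = 330 + 12P.
Setting them equal: 2554 = 23P, so P = 111.04.
Substituting into AD, Y = 1662.52.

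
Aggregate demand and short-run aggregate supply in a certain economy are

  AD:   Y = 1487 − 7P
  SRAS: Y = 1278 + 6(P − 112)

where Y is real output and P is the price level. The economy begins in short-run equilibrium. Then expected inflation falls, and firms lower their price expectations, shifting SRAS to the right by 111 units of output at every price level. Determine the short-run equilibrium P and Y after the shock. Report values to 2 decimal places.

This is a positive supply shock: SRAS shifts right.
New SRAS: Y = 717 + 6P.
Set AD = SRAS: 1487 − 7P = 717 + 6P, so 770 = 13P and P = 59.23.
Substituting into AD, Y = 1072.38.

P = 59.23, Y = 1072.38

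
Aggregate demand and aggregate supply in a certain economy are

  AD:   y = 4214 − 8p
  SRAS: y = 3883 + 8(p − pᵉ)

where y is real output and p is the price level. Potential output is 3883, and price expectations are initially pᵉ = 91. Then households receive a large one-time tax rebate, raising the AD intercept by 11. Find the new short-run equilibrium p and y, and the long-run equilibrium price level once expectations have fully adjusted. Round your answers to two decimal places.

Short run: p = 66.88, y = 3690.00. Long run: p = 42.75.

AD shifts right: new AD is y = 4225 − 8p. With pᵉ = 91, SRAS is y = 3155 + 8p.
Short run: 4225 − 8p = 3155 + 8p gives 1070 = 16p, so p = 66.88 and y = 4225 − 8p = 3690.00.
y = 3690.00 is below potential 3883; expectations adjust and SRAS shifts right until y = 3883.
Long run: on the new AD curve, 3883 = 4225 − 8p gives p = 42.75.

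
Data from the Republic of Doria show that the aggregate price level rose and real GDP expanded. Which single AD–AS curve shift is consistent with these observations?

AD shifted right

P rose and Y rose. An AD shift moves P and Y in the same direction; an SRAS shift moves them in opposite directions.
Here P and Y moved in the same direction, so the AD curve shifted.
Since Y rose, AD shifted right.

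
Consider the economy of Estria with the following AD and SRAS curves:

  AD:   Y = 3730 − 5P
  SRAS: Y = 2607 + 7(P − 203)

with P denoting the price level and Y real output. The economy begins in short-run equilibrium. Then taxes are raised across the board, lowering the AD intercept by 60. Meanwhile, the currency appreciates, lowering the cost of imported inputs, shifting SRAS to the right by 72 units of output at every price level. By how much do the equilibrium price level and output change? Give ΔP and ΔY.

ΔP = -11, ΔY = -5

After both shocks: AD is Y = 3670 − 5P and SRAS is Y = 1258 + 7P.
Setting them equal: 2412 = 12P, so P = 201.
Y = 3670 − 5·201 = 2665.
Initially P = 212, Y = 2670, so ΔP = -11 and ΔY = -5.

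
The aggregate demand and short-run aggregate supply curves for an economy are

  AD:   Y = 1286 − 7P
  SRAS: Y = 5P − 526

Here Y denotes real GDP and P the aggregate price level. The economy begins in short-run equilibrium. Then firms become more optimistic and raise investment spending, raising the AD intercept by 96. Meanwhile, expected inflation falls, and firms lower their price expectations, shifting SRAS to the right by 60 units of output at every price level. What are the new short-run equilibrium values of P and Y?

P = 154, Y = 304

After both shocks: AD is Y = 1382 − 7P and SRAS is Y = 5P − 466.
Setting them equal: 1848 = 12P, so P = 154.
Y = 1382 − 7·154 = 304.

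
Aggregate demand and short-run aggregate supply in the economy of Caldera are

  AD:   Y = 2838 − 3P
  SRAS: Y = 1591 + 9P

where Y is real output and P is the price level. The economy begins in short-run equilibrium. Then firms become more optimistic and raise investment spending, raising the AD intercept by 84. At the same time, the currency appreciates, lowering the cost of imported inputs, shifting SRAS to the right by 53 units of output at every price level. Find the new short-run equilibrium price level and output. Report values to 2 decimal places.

P = 106.50, Y = 2602.50

After both shocks: AD is Y = 2922 − 3P and SRAS is Y = 1644 + 9P.
Setting them equal: 1278 = 12P, so P = 106.50.
Substituting into AD, Y = 2602.50.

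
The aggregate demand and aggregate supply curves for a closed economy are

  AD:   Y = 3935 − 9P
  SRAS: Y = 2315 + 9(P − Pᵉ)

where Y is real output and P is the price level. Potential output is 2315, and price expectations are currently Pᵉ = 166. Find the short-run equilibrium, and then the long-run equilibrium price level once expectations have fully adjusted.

Short run: with Pᵉ = 166, SRAS is Y = 821 + 9P. Setting AD = SRAS gives 3114 = 18P, so P = 173 and Y = 3935 − 9·173 = 2378.
Output 2378 is above potential 2315, so over time expected prices rise and SRAS shifts left until Y returns to 2315.
Long run: Y = 2315 on the AD curve gives 2315 = 3935 − 9P, so P = 180.

Short run: P = 173, Y = 2378. Long run: P = 180.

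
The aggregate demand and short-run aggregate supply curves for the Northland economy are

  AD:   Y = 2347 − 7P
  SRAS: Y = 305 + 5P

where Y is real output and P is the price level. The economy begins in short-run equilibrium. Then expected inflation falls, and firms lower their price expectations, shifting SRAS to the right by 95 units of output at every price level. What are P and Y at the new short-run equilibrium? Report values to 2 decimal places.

P = 162.25, Y = 1211.25

This is a positive supply shock: SRAS shifts right.
New SRAS: Y = 400 + 5P.
Set AD = SRAS: 2347 − 7P = 400 + 5P, so 1947 = 12P and P = 162.25.
Substituting into AD, Y = 1211.25.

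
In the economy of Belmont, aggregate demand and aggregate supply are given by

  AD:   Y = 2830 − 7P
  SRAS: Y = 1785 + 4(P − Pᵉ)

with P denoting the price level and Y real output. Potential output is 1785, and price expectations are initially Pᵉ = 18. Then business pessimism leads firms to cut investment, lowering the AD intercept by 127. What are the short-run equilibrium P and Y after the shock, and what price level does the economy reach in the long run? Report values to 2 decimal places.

AD shifts left: new AD is Y = 2703 − 7P. With Pᵉ = 18, SRAS is Y = 1713 + 4P.
Short run: 2703 − 7P = 1713 + 4P gives 990 = 11P, so P = 90.00 and Y = 2703 − 7P = 2073.00.
Y = 2073.00 is above potential 1785; expectations adjust and SRAS shifts left until Y = 1785.
Long run: on the new AD curve, 1785 = 2703 − 7P gives P = 131.14.

Short run: P = 90.00, Y = 2073.00. Long run: P = 131.14.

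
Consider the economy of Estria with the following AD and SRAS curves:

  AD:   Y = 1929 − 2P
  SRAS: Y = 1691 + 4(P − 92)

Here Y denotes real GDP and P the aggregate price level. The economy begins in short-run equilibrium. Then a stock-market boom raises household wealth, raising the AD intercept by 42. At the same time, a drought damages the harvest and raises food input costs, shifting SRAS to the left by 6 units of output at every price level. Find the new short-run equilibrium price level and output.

P = 109, Y = 1753

After both shocks: AD is Y = 1971 − 2P and SRAS is Y = 1317 + 4P.
Setting them equal: 654 = 6P, so P = 109.
Y = 1971 − 2·109 = 1753.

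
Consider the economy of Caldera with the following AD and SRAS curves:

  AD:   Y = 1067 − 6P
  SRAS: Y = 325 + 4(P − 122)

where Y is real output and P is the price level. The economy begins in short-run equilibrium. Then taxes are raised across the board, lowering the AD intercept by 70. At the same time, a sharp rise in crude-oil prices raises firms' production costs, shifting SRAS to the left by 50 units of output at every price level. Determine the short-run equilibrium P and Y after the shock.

P = 121, Y = 271

After both shocks: AD is Y = 997 − 6P and SRAS is Y = 4P − 213.
Setting them equal: 1210 = 10P, so P = 121.
Y = 997 − 6·121 = 271.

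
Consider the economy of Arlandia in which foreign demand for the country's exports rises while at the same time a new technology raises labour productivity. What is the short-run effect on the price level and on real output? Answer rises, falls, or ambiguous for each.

The first event is a positive demand shock: AD shifts right, which by itself pushes P up and Y up.
The second is a favourable supply shock: SRAS shifts right, which by itself pushes P down and Y up.
The two shocks push P in opposite directions, so the effect on P is ambiguous. Both shocks push Y up, so Y rises.

Price level: ambiguous; output: rises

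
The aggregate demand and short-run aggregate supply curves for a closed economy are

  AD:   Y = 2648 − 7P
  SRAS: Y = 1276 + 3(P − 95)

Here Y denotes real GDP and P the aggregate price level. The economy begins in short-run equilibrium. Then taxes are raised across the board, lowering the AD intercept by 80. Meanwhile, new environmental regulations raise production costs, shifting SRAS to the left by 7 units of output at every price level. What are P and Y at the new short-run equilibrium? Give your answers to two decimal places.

P = 158.40, Y = 1459.20

After both shocks: AD is Y = 2568 − 7P and SRAS is Y = 984 + 3P.
Setting them equal: 1584 = 10P, so P = 158.40.
Substituting into AD, Y = 1459.20.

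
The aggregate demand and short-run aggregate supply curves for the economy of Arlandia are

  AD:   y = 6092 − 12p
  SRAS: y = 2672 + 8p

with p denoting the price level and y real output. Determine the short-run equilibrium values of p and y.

p = 171, y = 4040

Set AD = SRAS: 6092 − 12p = 2672 + 8p, so 3420 = 20p and p = 171.
Then y = 6092 − 12·171 = 4040.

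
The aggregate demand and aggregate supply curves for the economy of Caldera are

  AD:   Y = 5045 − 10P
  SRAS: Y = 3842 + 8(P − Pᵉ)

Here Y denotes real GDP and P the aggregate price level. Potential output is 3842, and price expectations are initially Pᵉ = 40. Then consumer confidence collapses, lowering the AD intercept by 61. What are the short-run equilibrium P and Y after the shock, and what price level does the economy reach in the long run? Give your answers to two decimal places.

AD shifts left: new AD is Y = 4984 − 10P. With Pᵉ = 40, SRAS is Y = 3522 + 8P.
Short run: 4984 − 10P = 3522 + 8P gives 1462 = 18P, so P = 81.22 and Y = 4984 − 10P = 4171.78.
Y = 4171.78 is above potential 3842; expectations adjust and SRAS shifts left until Y = 3842.
Long run: on the new AD curve, 3842 = 4984 − 10P gives P = 114.20.

Short run: P = 81.22, Y = 4171.78. Long run: P = 114.20.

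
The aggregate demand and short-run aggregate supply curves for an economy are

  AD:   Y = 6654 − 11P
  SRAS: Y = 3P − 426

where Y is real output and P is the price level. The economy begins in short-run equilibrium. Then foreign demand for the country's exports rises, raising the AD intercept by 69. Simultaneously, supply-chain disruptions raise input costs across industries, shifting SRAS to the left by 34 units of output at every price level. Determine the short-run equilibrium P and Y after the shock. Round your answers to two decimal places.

After both shocks: AD is Y = 6723 − 11P and SRAS is Y = 3P − 460.
Setting them equal: 7183 = 14P, so P = 513.07.
Substituting into AD, Y = 1079.21.

P = 513.07, Y = 1079.21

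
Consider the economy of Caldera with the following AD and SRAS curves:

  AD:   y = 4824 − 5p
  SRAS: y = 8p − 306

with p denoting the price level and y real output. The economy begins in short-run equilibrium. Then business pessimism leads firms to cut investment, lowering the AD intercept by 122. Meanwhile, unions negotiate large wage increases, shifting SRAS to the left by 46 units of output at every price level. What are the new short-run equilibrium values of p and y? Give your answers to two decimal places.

p = 388.77, y = 2758.15

After both shocks: AD is y = 4702 − 5p and SRAS is y = 8p − 352.
Setting them equal: 5054 = 13p, so p = 388.77.
Substituting into AD, y = 2758.15.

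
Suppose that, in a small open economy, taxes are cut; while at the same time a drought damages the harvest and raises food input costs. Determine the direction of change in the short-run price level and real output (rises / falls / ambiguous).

Price level: rises; output: ambiguous

The first event is a positive demand shock: AD shifts right, which by itself pushes P up and Y up.
The second is an adverse supply shock: SRAS shifts left, which by itself pushes P up and Y down.
Both shocks push P up, so P rises. The two shocks push Y in opposite directions, so the effect on Y is ambiguous.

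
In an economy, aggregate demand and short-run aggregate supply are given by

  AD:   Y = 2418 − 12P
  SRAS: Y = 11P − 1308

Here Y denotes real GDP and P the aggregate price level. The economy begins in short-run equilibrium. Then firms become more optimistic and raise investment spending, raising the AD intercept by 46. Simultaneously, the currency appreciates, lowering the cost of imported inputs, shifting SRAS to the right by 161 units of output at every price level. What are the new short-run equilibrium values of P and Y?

P = 157, Y = 580

After both shocks: AD is Y = 2464 − 12P and SRAS is Y = 11P − 1147.
Setting them equal: 3611 = 23P, so P = 157.
Y = 2464 − 12·157 = 580.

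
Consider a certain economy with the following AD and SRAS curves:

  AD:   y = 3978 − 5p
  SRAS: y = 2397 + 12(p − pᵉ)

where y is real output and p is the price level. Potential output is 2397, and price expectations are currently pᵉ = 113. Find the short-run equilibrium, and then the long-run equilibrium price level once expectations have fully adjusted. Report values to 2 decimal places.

Short run: with pᵉ = 113, SRAS is y = 1041 + 12p. Setting AD = SRAS gives 2937 = 17p, so p = 172.76 and y = 3978 − 5p = 3114.18.
Output 3114.18 is above potential 2397, so over time expected prices rise and SRAS shifts left until y returns to 2397.
Long run: y = 2397 on the AD curve gives 2397 = 3978 − 5p, so p = 316.20.

Short run: p = 172.76, y = 3114.18. Long run: p = 316.20.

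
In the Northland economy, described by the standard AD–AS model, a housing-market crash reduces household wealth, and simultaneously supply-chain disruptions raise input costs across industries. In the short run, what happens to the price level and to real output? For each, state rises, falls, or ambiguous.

Price level: ambiguous; output: falls

The first event is a negative demand shock: AD shifts left, which by itself pushes P down and Y down.
The second is an adverse supply shock: SRAS shifts left, which by itself pushes P up and Y down.
The two shocks push P in opposite directions, so the effect on P is ambiguous. Both shocks push Y down, so Y falls.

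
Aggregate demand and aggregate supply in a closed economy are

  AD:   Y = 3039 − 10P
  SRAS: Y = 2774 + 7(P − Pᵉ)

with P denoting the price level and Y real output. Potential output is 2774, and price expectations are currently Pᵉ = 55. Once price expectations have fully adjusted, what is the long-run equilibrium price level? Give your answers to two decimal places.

Long-run P = 26.50

Short run: with Pᵉ = 55, SRAS is Y = 2389 + 7P. Setting AD = SRAS gives 650 = 17P, so P = 38.24 and Y = 3039 − 10P = 2656.65.
Output 2656.65 is below potential 2774, so over time expected prices fall and SRAS shifts right until Y returns to 2774.
Long run: Y = 2774 on the AD curve gives 2774 = 3039 − 10P, so P = 26.50.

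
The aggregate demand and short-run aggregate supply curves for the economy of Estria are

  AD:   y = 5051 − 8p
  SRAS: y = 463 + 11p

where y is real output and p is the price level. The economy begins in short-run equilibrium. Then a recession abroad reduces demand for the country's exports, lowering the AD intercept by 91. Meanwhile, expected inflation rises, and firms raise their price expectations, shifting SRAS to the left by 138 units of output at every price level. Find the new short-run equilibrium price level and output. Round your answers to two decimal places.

p = 243.95, y = 3008.42

After both shocks: AD is y = 4960 − 8p and SRAS is y = 325 + 11p.
Setting them equal: 4635 = 19p, so p = 243.95.
Substituting into AD, y = 3008.42.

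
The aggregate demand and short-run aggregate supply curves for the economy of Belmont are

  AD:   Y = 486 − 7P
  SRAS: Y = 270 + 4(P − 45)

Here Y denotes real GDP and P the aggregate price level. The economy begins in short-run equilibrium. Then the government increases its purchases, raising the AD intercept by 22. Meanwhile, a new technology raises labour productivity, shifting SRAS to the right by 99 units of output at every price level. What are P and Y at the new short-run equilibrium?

After both shocks: AD is Y = 508 − 7P and SRAS is Y = 189 + 4P.
Setting them equal: 319 = 11P, so P = 29.
Y = 508 − 7·29 = 305.

P = 29, Y = 305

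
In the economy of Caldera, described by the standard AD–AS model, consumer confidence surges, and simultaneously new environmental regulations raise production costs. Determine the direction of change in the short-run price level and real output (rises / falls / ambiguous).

The first event is a positive demand shock: AD shifts right, which by itself pushes P up and Y up.
The second is an adverse supply shock: SRAS shifts left, which by itself pushes P up and Y down.
Both shocks push P up, so P rises. The two shocks push Y in opposite directions, so the effect on Y is ambiguous.

Price level: rises; output: ambiguous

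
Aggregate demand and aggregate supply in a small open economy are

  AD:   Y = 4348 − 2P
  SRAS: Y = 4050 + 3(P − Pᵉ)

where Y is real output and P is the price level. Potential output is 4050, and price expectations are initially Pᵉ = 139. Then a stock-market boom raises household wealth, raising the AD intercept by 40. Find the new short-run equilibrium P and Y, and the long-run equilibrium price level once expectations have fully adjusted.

Short run: P = 151, Y = 4086. Long run: P = 169.

AD shifts right: new AD is Y = 4388 − 2P. With Pᵉ = 139, SRAS is Y = 3633 + 3P.
Short run: 4388 − 2P = 3633 + 3P gives 755 = 5P, so P = 151 and Y = 4388 − 2·151 = 4086.
Y = 4086 is above potential 4050; expectations adjust and SRAS shifts left until Y = 4050.
Long run: on the new AD curve, 4050 = 4388 − 2P gives P = 169.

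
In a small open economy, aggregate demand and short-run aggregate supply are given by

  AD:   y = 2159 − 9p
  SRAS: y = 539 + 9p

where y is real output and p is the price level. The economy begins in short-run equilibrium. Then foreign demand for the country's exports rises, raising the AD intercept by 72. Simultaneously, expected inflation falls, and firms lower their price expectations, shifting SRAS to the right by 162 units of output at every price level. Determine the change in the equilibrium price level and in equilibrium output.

Δp = -5, Δy = +117

After both shocks: AD is y = 2231 − 9p and SRAS is y = 701 + 9p.
Setting them equal: 1530 = 18p, so p = 85.
y = 2231 − 9·85 = 1466.
Initially p = 90, y = 1349, so Δp = -5 and Δy = +117.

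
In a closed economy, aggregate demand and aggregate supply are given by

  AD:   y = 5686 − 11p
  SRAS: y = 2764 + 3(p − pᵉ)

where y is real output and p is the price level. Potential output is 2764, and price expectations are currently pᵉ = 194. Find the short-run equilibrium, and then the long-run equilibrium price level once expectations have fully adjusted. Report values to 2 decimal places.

Short run: p = 250.29, y = 2932.86. Long run: p = 265.64.

Short run: with pᵉ = 194, SRAS is y = 2182 + 3p. Setting AD = SRAS gives 3504 = 14p, so p = 250.29 and y = 5686 − 11p = 2932.86.
Output 2932.86 is above potential 2764, so over time expected prices rise and SRAS shifts left until y returns to 2764.
Long run: y = 2764 on the AD curve gives 2764 = 5686 − 11p, so p = 265.64.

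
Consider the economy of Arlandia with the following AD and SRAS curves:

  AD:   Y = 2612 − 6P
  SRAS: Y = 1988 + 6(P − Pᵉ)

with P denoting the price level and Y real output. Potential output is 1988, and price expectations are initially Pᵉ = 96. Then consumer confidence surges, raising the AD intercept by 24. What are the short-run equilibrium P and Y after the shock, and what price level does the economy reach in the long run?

Short run: P = 102, Y = 2024. Long run: P = 108.

AD shifts right: new AD is Y = 2636 − 6P. With Pᵉ = 96, SRAS is Y = 1412 + 6P.
Short run: 2636 − 6P = 1412 + 6P gives 1224 = 12P, so P = 102 and Y = 2636 − 6·102 = 2024.
Y = 2024 is above potential 1988; expectations adjust and SRAS shifts left until Y = 1988.
Long run: on the new AD curve, 1988 = 2636 − 6P gives P = 108.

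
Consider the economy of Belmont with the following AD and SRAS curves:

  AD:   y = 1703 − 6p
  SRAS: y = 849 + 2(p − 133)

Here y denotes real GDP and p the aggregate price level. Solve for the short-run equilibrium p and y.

Write SRAS as y = 849 + 2p − 266 = 583 + 2p.
Set AD = SRAS: 1703 − 6p = 583 + 2p, so 1120 = 8p and p = 140.
Then y = 1703 − 6·140 = 863.

p = 140, y = 863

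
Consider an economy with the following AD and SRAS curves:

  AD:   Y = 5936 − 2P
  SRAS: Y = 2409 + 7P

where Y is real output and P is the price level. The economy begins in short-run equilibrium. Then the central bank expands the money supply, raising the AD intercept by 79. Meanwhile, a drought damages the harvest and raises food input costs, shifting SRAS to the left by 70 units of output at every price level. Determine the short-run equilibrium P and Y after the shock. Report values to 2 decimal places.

P = 408.44, Y = 5198.11

After both shocks: AD is Y = 6015 − 2P and SRAS is Y = 2339 + 7P.
Setting them equal: 3676 = 9P, so P = 408.44.
Substituting into AD, Y = 5198.11.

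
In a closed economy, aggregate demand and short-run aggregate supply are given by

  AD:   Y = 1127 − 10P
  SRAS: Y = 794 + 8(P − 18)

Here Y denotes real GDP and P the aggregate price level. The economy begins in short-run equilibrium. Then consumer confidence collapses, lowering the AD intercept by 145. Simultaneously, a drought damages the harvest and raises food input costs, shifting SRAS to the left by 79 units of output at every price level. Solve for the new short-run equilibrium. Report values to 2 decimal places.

P = 22.83, Y = 753.67

After both shocks: AD is Y = 982 − 10P and SRAS is Y = 571 + 8P.
Setting them equal: 411 = 18P, so P = 22.83.
Substituting into AD, Y = 753.67.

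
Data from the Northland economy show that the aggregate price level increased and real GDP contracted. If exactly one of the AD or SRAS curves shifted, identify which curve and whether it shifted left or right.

SRAS shifted left

P rose and Y fell. An AD shift moves P and Y in the same direction; an SRAS shift moves them in opposite directions.
Here P and Y moved in opposite directions, so the SRAS curve shifted.
Since Y fell, SRAS shifted left.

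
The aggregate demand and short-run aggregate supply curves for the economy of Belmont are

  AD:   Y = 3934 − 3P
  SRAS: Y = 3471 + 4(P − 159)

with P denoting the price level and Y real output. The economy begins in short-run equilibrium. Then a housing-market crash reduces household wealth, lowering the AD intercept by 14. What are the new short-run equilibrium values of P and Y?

P = 155, Y = 3455

This is a negative demand shock: AD shifts left.
New AD: Y = 3920 − 3P.
SRAS can be written Y = 2835 + 4P.
Set AD = SRAS: 3920 − 3P = 2835 + 4P, so 1085 = 7P and P = 155.
Y = 3920 − 3·155 = 3455.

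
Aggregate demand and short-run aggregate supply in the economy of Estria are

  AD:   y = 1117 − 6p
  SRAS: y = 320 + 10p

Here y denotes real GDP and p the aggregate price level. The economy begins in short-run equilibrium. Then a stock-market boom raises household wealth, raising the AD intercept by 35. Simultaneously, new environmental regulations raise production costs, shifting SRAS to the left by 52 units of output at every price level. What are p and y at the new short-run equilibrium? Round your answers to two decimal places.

After both shocks: AD is y = 1152 − 6p and SRAS is y = 268 + 10p.
Setting them equal: 884 = 16p, so p = 55.25.
Substituting into AD, y = 820.50.

p = 55.25, y = 820.50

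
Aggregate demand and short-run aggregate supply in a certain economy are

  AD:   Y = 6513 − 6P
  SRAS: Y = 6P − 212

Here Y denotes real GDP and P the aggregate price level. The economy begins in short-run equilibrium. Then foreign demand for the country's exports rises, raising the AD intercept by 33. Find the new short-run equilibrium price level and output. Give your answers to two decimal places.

P = 563.17, Y = 3167.00

This is a positive demand shock: AD shifts right.
New AD: Y = 6546 − 6P.
Set AD = SRAS: 6546 − 6P = 6P − 212, so 6758 = 12P and P = 563.17.
Substituting into AD, Y = 3167.00.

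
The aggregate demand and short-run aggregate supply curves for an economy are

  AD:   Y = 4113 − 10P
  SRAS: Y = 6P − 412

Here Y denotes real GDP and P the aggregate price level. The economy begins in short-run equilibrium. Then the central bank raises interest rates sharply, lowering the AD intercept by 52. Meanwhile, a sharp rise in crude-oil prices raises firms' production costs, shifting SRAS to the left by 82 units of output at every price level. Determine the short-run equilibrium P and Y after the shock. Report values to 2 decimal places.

P = 284.69, Y = 1214.13

After both shocks: AD is Y = 4061 − 10P and SRAS is Y = 6P − 494.
Setting them equal: 4555 = 16P, so P = 284.69.
Substituting into AD, Y = 1214.13.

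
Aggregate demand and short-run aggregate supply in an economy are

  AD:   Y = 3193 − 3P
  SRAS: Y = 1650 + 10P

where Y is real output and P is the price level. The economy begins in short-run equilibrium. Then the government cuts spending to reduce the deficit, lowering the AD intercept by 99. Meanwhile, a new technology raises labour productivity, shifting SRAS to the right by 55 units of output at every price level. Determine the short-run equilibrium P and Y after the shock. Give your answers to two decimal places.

P = 106.85, Y = 2773.46

After both shocks: AD is Y = 3094 − 3P and SRAS is Y = 1705 + 10P.
Setting them equal: 1389 = 13P, so P = 106.85.
Substituting into AD, Y = 2773.46.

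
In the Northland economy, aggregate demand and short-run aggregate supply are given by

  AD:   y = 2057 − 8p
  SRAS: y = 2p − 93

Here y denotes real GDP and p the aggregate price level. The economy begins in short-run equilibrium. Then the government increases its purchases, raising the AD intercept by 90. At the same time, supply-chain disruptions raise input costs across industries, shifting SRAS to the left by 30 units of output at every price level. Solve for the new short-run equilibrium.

p = 227, y = 331

After both shocks: AD is y = 2147 − 8p and SRAS is y = 2p − 123.
Setting them equal: 2270 = 10p, so p = 227.
y = 2147 − 8·227 = 331.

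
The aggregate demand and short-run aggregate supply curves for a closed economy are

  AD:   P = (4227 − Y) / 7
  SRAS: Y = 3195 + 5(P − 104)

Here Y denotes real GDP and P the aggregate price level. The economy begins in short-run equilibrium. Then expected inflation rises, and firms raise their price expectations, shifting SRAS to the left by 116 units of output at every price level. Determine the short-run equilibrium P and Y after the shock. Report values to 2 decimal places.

This is a negative supply shock: SRAS shifts left.
New SRAS: Y = 2559 + 5P.
Set AD = SRAS: 4227 − 7P = 2559 + 5P, so 1668 = 12P and P = 139.00.
Substituting into AD, Y = 3254.00.

P = 139.00, Y = 3254.00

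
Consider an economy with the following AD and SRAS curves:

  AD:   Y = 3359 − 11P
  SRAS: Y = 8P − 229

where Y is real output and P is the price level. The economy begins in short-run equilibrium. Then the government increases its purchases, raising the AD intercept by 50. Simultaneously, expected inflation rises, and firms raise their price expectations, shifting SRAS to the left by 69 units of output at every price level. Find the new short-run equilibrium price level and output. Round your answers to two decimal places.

After both shocks: AD is Y = 3409 − 11P and SRAS is Y = 8P − 298.
Setting them equal: 3707 = 19P, so P = 195.11.
Substituting into AD, Y = 1262.84.

P = 195.11, Y = 1262.84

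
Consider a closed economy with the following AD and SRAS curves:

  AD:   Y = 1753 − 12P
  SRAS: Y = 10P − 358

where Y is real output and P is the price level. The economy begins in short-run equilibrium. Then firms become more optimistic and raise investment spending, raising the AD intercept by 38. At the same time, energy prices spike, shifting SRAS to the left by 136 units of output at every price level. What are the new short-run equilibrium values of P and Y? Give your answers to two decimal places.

After both shocks: AD is Y = 1791 − 12P and SRAS is Y = 10P − 494.
Setting them equal: 2285 = 22P, so P = 103.86.
Substituting into AD, Y = 544.64.

P = 103.86, Y = 544.64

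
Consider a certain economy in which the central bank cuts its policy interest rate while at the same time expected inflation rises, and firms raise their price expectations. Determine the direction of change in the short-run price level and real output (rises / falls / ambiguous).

Price level: rises; output: ambiguous

The first event is a positive demand shock: AD shifts right, which by itself pushes P up and Y up.
The second is an adverse supply shock: SRAS shifts left, which by itself pushes P up and Y down.
Both shocks push P up, so P rises. The two shocks push Y in opposite directions, so the effect on Y is ambiguous.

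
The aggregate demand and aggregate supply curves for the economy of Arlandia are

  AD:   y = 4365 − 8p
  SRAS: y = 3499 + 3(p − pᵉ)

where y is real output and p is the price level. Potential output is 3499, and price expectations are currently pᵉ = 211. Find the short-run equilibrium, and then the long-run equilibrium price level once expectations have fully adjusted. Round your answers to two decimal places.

Short run: p = 136.27, y = 3274.82. Long run: p = 108.25.

Short run: with pᵉ = 211, SRAS is y = 2866 + 3p. Setting AD = SRAS gives 1499 = 11p, so p = 136.27 and y = 4365 − 8p = 3274.82.
Output 3274.82 is below potential 3499, so over time expected prices fall and SRAS shifts right until y returns to 3499.
Long run: y = 3499 on the AD curve gives 3499 = 4365 − 8p, so p = 108.25.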